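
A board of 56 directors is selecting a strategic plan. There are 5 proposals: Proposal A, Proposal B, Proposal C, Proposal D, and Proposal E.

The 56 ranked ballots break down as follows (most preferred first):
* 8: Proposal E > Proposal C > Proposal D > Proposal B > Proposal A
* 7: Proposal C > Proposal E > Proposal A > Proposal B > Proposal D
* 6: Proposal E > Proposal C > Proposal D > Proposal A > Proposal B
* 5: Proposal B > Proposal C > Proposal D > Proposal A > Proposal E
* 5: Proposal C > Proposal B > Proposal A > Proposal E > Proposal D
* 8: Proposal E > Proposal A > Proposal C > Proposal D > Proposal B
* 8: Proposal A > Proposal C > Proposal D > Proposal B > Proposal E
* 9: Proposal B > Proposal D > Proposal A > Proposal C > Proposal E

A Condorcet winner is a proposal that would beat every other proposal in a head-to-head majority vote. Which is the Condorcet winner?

Proposal C vs Proposal A: 31–25
Proposal C vs Proposal B: 42–14
Proposal C vs Proposal D: 47–9
Proposal C vs Proposal E: 34–22
Proposal C beats every other proposal.

Proposal C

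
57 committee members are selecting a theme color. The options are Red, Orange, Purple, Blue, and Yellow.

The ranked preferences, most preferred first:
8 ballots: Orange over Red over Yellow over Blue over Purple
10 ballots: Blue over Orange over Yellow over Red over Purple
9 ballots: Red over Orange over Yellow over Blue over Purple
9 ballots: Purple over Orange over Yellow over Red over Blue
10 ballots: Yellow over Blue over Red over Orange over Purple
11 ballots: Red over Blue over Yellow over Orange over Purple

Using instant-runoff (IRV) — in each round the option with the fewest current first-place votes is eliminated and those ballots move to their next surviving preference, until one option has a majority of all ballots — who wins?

Yellow

Round 1: Red 20, Orange 8, Purple 9, Blue 10, Yellow 10. Orange eliminated.
Round 2: Red 28, Purple 9, Blue 10, Yellow 10. Purple eliminated.
Round 3: Red 28, Blue 10, Yellow 19. Blue eliminated.
Round 4: Red 28, Yellow 29. Yellow has a majority (≥29).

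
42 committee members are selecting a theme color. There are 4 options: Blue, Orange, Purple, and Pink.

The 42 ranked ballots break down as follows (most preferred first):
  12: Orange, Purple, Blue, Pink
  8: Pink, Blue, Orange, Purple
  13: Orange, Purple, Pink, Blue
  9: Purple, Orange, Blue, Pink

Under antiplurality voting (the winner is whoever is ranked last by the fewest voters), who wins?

Last-place votes: Blue 13, Orange 0, Purple 8, Pink 21.

Orange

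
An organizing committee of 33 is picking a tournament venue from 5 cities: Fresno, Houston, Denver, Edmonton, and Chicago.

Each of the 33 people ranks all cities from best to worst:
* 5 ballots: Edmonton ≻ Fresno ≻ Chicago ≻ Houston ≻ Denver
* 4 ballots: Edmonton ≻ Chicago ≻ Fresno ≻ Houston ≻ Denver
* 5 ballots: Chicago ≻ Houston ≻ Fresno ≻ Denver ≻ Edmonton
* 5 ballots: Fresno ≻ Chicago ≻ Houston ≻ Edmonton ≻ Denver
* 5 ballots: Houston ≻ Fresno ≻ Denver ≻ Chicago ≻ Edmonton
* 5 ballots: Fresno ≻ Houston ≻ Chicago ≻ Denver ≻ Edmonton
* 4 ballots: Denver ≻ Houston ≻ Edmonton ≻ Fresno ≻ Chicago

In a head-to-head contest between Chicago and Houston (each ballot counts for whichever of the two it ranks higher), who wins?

Chicago

Chicago is ranked above Houston on 19 ballots; Houston above Chicago on 14.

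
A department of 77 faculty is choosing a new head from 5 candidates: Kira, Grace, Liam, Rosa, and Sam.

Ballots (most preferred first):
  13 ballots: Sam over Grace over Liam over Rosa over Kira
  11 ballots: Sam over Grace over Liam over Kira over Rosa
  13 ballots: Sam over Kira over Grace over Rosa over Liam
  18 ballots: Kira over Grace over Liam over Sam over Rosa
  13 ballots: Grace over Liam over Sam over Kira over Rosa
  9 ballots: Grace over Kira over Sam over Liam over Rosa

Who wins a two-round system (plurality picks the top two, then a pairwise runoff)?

Round 1 first-place votes: Kira 18, Grace 22, Liam 0, Rosa 0, Sam 37. Sam and Grace advance.
Runoff: Sam is ranked above Grace on 37 ballots, Grace above Sam on 40.

Grace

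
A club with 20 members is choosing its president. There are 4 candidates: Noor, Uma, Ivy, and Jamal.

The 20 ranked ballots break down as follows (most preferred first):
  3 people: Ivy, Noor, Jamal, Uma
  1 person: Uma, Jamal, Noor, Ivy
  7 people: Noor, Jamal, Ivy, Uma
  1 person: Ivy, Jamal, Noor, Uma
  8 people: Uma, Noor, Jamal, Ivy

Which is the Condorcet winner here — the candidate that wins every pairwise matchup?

Noor vs Uma: 11–9
Noor vs Ivy: 16–4
Noor vs Jamal: 18–2
Noor beats every other candidate.

Noor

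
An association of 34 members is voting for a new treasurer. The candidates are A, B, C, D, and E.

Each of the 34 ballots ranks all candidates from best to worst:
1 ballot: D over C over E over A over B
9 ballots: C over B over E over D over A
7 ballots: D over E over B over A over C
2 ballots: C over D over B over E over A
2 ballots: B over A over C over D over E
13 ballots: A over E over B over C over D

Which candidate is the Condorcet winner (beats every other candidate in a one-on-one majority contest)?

E vs A: 19–15
E vs B: 21–13
E vs C: 20–14
E vs D: 22–12
E beats every other candidate.

E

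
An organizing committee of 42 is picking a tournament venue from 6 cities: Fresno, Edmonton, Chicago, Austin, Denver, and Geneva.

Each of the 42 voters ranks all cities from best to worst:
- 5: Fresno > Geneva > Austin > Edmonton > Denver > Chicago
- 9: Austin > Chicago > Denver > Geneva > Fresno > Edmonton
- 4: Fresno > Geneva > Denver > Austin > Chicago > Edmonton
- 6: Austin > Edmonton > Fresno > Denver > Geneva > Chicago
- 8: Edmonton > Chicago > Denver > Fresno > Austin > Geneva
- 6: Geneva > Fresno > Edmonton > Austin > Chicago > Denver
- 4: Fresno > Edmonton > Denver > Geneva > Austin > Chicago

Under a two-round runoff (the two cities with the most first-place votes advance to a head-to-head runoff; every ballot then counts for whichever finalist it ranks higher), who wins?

Fresno

Round 1 first-place votes: Fresno 13, Edmonton 8, Chicago 0, Austin 15, Denver 0, Geneva 6. Austin and Fresno advance.
Runoff: Austin is ranked above Fresno on 15 ballots, Fresno above Austin on 27.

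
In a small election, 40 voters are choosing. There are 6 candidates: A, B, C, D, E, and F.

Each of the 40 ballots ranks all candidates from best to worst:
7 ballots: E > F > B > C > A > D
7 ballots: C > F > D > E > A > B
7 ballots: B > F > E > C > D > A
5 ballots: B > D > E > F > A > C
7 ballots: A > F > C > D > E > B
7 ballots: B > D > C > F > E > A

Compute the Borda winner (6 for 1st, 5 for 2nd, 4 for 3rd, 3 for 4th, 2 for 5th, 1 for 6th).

A: 7×2 + 7×2 + 7×1 + 5×2 + 7×6 + 7×1 = 94
B: 7×4 + 7×1 + 7×6 + 5×6 + 7×1 + 7×6 = 156
C: 7×3 + 7×6 + 7×3 + 5×1 + 7×4 + 7×4 = 145
D: 7×1 + 7×4 + 7×2 + 5×5 + 7×3 + 7×5 = 130
E: 7×6 + 7×3 + 7×4 + 5×4 + 7×2 + 7×2 = 139
F: 7×5 + 7×5 + 7×5 + 5×3 + 7×5 + 7×3 = 176

F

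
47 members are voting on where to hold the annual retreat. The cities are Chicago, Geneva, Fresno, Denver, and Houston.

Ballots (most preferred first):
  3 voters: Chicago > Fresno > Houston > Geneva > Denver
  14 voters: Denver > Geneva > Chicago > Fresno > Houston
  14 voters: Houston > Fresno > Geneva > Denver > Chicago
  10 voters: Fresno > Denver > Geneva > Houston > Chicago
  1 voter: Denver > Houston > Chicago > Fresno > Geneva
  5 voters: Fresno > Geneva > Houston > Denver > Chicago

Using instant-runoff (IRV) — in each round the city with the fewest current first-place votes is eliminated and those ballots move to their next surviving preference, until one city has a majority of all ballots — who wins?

Round 1: Chicago 3, Geneva 0, Fresno 15, Denver 15, Houston 14. Geneva eliminated.
Round 2: Chicago 3, Fresno 15, Denver 15, Houston 14. Chicago eliminated.
Round 3: Fresno 18, Denver 15, Houston 14. Houston eliminated.
Round 4: Fresno 32, Denver 15. Fresno has a majority (≥24).

Fresno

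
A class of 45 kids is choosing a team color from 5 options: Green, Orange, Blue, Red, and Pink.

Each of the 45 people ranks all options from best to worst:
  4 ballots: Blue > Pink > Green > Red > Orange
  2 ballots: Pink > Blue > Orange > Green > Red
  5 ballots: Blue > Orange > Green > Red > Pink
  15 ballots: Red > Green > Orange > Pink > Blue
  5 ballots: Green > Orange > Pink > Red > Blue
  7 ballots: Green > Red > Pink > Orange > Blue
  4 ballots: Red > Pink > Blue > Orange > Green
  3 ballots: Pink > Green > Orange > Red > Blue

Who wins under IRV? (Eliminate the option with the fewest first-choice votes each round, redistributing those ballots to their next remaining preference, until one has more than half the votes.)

Round 1: Green 12, Orange 0, Blue 9, Red 19, Pink 5. Orange eliminated.
Round 2: Green 12, Blue 9, Red 19, Pink 5. Pink eliminated.
Round 3: Green 15, Blue 11, Red 19. Blue eliminated.
Round 4: Green 26, Red 19. Green has a majority (≥23).

Green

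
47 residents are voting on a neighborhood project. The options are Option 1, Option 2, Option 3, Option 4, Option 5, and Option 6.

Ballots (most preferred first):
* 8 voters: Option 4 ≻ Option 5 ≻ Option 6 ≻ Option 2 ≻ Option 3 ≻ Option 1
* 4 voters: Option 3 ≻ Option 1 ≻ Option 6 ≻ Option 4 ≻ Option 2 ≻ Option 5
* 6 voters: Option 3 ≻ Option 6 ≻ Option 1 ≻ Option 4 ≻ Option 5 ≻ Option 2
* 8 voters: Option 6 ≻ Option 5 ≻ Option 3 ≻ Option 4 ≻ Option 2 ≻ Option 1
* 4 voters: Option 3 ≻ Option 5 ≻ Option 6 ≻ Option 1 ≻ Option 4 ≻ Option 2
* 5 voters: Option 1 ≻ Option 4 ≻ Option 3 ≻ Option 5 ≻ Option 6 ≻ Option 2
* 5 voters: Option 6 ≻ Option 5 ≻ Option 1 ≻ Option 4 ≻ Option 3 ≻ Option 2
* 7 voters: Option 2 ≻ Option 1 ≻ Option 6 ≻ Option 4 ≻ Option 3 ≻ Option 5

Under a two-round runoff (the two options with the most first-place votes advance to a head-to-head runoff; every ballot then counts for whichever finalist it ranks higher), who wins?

Round 1 first-place votes: Option 1 5, Option 2 7, Option 3 14, Option 4 8, Option 5 0, Option 6 13. Option 3 and Option 6 advance.
Runoff: Option 3 is ranked above Option 6 on 19 ballots, Option 6 above Option 3 on 28.

Option 6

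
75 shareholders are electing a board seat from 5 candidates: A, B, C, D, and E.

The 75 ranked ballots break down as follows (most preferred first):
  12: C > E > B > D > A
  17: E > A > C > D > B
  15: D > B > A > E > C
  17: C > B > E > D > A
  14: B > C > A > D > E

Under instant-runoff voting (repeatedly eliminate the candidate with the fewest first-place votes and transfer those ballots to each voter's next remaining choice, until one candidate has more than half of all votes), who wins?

C

Round 1: A 0, B 14, C 29, D 15, E 17. A eliminated.
Round 2: B 14, C 29, D 15, E 17. B eliminated.
Round 3: C 43, D 15, E 17. C has a majority (≥38).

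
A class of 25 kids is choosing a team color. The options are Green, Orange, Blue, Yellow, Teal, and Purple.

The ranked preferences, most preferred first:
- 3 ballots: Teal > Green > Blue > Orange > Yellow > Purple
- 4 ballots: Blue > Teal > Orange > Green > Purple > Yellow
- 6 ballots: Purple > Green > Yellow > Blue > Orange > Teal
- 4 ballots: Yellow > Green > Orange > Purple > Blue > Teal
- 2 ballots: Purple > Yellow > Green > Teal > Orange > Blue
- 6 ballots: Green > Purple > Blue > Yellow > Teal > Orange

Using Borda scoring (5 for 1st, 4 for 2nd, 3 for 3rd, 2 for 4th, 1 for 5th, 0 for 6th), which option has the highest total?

Green: 3×4 + 4×2 + 6×4 + 4×4 + 2×3 + 6×5 = 96
Orange: 3×2 + 4×3 + 6×1 + 4×3 + 2×1 + 6×0 = 38
Blue: 3×3 + 4×5 + 6×2 + 4×1 + 2×0 + 6×3 = 63
Yellow: 3×1 + 4×0 + 6×3 + 4×5 + 2×4 + 6×2 = 61
Teal: 3×5 + 4×4 + 6×0 + 4×0 + 2×2 + 6×1 = 41
Purple: 3×0 + 4×1 + 6×5 + 4×2 + 2×5 + 6×4 = 76

Green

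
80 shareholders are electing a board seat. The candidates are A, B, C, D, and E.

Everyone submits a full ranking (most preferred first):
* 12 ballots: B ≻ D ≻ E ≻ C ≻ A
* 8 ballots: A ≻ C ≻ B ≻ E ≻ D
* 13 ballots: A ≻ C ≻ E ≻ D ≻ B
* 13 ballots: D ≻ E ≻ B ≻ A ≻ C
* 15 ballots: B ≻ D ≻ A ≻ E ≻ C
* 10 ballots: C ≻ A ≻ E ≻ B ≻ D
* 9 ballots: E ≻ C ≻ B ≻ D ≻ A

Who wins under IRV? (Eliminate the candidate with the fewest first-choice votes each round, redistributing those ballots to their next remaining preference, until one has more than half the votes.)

B

Round 1: A 21, B 27, C 10, D 13, E 9. E eliminated.
Round 2: A 21, B 27, C 19, D 13. D eliminated.
Round 3: A 21, B 40, C 19. C eliminated.
Round 4: A 31, B 49. B has a majority (≥41).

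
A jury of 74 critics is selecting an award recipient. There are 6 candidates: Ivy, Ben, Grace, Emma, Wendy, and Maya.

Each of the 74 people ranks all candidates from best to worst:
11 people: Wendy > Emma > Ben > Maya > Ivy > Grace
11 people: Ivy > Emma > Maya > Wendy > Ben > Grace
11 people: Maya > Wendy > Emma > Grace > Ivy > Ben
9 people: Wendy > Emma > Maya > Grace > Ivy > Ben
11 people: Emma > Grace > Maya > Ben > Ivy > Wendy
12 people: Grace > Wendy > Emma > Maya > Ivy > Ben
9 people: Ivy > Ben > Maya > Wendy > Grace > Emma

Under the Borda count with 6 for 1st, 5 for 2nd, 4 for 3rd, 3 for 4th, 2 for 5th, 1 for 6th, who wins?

Emma

Ivy: 11×2 + 11×6 + 11×2 + 9×2 + 11×2 + 12×2 + 9×6 = 228
Ben: 11×4 + 11×2 + 11×1 + 9×1 + 11×3 + 12×1 + 9×5 = 176
Grace: 11×1 + 11×1 + 11×3 + 9×3 + 11×5 + 12×6 + 9×2 = 227
Emma: 11×5 + 11×5 + 11×4 + 9×5 + 11×6 + 12×4 + 9×1 = 322
Wendy: 11×6 + 11×3 + 11×5 + 9×6 + 11×1 + 12×5 + 9×3 = 306
Maya: 11×3 + 11×4 + 11×6 + 9×4 + 11×4 + 12×3 + 9×4 = 295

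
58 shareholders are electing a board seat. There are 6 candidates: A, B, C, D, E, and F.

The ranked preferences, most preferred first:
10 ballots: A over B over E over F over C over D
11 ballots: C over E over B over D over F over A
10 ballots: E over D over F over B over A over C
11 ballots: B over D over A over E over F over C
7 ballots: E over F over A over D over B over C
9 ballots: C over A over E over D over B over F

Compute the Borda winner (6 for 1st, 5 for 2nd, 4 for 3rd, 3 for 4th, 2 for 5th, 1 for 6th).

A: 10×6 + 11×1 + 10×2 + 11×4 + 7×4 + 9×5 = 208
B: 10×5 + 11×4 + 10×3 + 11×6 + 7×2 + 9×2 = 222
C: 10×2 + 11×6 + 10×1 + 11×1 + 7×1 + 9×6 = 168
D: 10×1 + 11×3 + 10×5 + 11×5 + 7×3 + 9×3 = 196
E: 10×4 + 11×5 + 10×6 + 11×3 + 7×6 + 9×4 = 266
F: 10×3 + 11×2 + 10×4 + 11×2 + 7×5 + 9×1 = 158

E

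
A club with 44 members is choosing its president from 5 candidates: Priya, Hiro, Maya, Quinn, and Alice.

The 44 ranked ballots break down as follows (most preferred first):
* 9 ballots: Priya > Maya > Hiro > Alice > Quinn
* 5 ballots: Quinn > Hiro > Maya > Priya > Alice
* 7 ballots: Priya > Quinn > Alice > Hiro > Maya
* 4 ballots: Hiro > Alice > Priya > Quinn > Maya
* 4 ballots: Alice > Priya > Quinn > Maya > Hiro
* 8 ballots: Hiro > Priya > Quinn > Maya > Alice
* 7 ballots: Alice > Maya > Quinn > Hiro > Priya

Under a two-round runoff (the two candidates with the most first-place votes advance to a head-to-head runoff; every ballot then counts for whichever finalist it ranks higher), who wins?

Hiro

Round 1 first-place votes: Priya 16, Hiro 12, Maya 0, Quinn 5, Alice 11. Priya and Hiro advance.
Runoff: Priya is ranked above Hiro on 20 ballots, Hiro above Priya on 24.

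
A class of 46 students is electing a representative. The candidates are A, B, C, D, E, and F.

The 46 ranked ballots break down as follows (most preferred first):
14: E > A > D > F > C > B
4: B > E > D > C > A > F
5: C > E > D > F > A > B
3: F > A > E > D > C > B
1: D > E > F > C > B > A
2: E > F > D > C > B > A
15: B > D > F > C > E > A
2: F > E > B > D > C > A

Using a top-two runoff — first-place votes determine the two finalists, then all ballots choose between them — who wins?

E

Round 1 first-place votes: A 0, B 19, C 5, D 1, E 16, F 5. B and E advance.
Runoff: B is ranked above E on 19 ballots, E above B on 27.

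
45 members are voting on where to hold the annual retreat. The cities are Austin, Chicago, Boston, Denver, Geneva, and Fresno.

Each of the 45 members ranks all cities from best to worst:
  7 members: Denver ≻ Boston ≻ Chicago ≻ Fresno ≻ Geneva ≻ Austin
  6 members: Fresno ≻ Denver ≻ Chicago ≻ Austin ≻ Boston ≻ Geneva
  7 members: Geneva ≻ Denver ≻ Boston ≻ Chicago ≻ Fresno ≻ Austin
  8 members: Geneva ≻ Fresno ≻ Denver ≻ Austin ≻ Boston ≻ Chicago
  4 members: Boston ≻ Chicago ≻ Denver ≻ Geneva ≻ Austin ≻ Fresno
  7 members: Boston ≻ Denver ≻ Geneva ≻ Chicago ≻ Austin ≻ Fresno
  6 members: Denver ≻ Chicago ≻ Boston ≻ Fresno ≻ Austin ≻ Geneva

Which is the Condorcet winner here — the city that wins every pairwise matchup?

Denver

Denver vs Austin: 45–0
Denver vs Chicago: 41–4
Denver vs Boston: 34–11
Denver vs Geneva: 30–15
Denver vs Fresno: 31–14
Denver beats every other city.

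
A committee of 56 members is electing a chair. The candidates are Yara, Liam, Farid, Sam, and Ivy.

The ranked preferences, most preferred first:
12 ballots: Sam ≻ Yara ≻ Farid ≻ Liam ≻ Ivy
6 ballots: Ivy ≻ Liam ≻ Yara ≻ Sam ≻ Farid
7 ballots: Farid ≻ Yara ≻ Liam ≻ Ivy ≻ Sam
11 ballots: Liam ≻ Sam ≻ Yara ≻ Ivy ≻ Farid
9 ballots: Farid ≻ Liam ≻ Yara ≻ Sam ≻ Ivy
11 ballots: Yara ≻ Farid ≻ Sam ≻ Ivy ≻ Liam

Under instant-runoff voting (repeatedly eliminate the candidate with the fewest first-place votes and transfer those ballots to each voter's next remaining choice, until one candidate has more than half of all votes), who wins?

Round 1: Yara 11, Liam 11, Farid 16, Sam 12, Ivy 6. Ivy eliminated.
Round 2: Yara 11, Liam 17, Farid 16, Sam 12. Yara eliminated.
Round 3: Liam 17, Farid 27, Sam 12. Sam eliminated.
Round 4: Liam 17, Farid 39. Farid has a majority (≥29).

Farid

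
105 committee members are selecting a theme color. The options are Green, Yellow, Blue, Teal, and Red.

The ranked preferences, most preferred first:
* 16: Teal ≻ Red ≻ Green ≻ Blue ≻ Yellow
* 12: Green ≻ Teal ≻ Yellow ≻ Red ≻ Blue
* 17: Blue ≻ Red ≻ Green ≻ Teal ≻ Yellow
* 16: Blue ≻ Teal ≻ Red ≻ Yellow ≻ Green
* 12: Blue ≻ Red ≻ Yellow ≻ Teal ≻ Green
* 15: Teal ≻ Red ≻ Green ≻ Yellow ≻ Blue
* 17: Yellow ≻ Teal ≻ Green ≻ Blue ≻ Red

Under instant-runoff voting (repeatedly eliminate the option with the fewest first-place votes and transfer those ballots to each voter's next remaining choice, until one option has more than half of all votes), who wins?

Round 1: Green 12, Yellow 17, Blue 45, Teal 31, Red 0. Red eliminated.
Round 2: Green 12, Yellow 17, Blue 45, Teal 31. Green eliminated.
Round 3: Yellow 17, Blue 45, Teal 43. Yellow eliminated.
Round 4: Blue 45, Teal 60. Teal has a majority (≥53).

Teal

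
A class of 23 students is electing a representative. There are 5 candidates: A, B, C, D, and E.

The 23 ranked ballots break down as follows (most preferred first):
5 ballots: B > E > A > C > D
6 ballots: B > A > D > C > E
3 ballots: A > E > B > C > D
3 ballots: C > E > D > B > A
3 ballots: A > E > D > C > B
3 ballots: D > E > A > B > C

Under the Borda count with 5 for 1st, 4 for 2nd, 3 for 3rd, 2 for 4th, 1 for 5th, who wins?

A

A: 5×3 + 6×4 + 3×5 + 3×1 + 3×5 + 3×3 = 81
B: 5×5 + 6×5 + 3×3 + 3×2 + 3×1 + 3×2 = 79
C: 5×2 + 6×2 + 3×2 + 3×5 + 3×2 + 3×1 = 52
D: 5×1 + 6×3 + 3×1 + 3×3 + 3×3 + 3×5 = 59
E: 5×4 + 6×1 + 3×4 + 3×4 + 3×4 + 3×4 = 74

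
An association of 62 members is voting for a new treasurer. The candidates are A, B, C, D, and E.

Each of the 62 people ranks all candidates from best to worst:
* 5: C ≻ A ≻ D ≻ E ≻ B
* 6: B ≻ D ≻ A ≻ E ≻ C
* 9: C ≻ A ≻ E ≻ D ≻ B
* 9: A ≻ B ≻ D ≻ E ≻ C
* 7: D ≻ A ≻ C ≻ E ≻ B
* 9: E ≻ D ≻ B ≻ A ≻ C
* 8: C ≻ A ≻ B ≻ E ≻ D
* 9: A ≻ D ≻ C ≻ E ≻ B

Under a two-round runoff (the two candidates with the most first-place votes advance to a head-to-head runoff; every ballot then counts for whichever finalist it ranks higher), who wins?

A

Round 1 first-place votes: A 18, B 6, C 22, D 7, E 9. C and A advance.
Runoff: C is ranked above A on 22 ballots, A above C on 40.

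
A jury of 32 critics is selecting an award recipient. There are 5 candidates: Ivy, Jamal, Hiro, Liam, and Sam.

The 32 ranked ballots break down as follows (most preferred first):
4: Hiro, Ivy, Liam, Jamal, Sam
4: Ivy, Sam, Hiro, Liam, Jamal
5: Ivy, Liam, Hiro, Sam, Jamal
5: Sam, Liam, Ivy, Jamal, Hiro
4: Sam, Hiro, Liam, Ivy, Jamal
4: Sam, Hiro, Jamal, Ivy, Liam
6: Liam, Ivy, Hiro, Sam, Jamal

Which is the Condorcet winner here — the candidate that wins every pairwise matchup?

Ivy vs Jamal: 28–4
Ivy vs Hiro: 20–12
Ivy vs Liam: 17–15
Ivy vs Sam: 19–13
Ivy beats every other candidate.

Ivy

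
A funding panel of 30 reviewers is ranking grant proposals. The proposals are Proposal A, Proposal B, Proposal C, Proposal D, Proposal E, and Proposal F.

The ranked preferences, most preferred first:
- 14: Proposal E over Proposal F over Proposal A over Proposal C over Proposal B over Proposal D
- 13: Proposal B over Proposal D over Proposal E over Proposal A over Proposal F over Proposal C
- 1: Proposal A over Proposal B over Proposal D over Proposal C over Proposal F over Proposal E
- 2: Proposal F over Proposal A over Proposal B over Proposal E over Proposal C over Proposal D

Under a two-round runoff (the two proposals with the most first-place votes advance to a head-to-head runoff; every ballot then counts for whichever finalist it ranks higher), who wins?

Proposal B

Round 1 first-place votes: Proposal A 1, Proposal B 13, Proposal C 0, Proposal D 0, Proposal E 14, Proposal F 2. Proposal E and Proposal B advance.
Runoff: Proposal E is ranked above Proposal B on 14 ballots, Proposal B above Proposal E on 16.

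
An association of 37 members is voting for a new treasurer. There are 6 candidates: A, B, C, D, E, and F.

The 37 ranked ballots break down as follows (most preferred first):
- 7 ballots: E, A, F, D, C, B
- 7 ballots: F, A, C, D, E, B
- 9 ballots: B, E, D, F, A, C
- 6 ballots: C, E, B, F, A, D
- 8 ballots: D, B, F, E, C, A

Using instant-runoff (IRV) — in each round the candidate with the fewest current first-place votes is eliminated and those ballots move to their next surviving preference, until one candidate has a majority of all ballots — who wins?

Round 1: A 0, B 9, C 6, D 8, E 7, F 7. A eliminated.
Round 2: B 9, C 6, D 8, E 7, F 7. C eliminated.
Round 3: B 9, D 8, E 13, F 7. F eliminated.
Round 4: B 9, D 15, E 13. B eliminated.
Round 5: D 15, E 22. E has a majority (≥19).

E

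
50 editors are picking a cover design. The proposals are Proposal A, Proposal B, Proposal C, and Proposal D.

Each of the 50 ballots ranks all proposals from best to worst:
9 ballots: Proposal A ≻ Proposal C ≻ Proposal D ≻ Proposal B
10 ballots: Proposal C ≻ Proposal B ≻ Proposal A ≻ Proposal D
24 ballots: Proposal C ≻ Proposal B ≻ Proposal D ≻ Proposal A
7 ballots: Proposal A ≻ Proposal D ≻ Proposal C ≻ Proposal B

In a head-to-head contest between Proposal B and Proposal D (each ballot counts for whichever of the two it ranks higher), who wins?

Proposal B

Proposal B is ranked above Proposal D on 34 ballots; Proposal D above Proposal B on 16.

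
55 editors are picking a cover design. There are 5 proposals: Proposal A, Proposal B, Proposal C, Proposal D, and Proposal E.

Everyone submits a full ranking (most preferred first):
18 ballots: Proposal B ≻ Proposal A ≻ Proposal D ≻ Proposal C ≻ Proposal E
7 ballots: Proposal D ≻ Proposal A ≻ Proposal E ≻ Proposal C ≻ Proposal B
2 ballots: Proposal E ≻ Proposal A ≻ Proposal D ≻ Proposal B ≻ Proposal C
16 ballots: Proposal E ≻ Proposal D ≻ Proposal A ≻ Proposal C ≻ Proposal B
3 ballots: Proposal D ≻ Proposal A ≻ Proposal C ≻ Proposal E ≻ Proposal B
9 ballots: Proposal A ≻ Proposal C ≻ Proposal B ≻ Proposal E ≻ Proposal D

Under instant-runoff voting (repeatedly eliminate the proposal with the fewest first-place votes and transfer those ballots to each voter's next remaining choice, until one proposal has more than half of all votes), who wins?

Proposal E

Round 1: Proposal A 9, Proposal B 18, Proposal C 0, Proposal D 10, Proposal E 18. Proposal C eliminated.
Round 2: Proposal A 9, Proposal B 18, Proposal D 10, Proposal E 18. Proposal A eliminated.
Round 3: Proposal B 27, Proposal D 10, Proposal E 18. Proposal D eliminated.
Round 4: Proposal B 27, Proposal E 28. Proposal E has a majority (≥28).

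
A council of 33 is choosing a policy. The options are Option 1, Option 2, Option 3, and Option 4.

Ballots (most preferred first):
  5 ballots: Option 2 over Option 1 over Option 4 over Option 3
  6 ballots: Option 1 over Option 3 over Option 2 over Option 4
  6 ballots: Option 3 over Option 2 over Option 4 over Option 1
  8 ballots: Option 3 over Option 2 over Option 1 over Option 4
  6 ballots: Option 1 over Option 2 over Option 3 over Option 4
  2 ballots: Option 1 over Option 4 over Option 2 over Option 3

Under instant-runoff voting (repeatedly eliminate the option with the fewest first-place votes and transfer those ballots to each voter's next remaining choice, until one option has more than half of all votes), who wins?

Option 1

Round 1: Option 1 14, Option 2 5, Option 3 14, Option 4 0. Option 4 eliminated.
Round 2: Option 1 14, Option 2 5, Option 3 14. Option 2 eliminated.
Round 3: Option 1 19, Option 3 14. Option 1 has a majority (≥17).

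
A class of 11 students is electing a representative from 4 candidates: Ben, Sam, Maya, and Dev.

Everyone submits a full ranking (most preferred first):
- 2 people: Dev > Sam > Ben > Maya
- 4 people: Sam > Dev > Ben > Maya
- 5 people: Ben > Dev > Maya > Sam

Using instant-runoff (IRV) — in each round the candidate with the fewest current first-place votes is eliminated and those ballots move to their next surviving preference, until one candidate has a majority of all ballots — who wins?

Round 1: Ben 5, Sam 4, Maya 0, Dev 2. Maya eliminated.
Round 2: Ben 5, Sam 4, Dev 2. Dev eliminated.
Round 3: Ben 5, Sam 6. Sam has a majority (≥6).

Sam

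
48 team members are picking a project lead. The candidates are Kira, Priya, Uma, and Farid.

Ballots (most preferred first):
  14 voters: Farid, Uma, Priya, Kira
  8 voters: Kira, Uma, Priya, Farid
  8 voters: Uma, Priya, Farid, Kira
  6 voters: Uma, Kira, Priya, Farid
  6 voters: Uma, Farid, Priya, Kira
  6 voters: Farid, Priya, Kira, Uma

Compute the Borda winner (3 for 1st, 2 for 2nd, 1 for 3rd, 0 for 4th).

Kira: 14×0 + 8×3 + 8×0 + 6×2 + 6×0 + 6×1 = 42
Priya: 14×1 + 8×1 + 8×2 + 6×1 + 6×1 + 6×2 = 62
Uma: 14×2 + 8×2 + 8×3 + 6×3 + 6×3 + 6×0 = 104
Farid: 14×3 + 8×0 + 8×1 + 6×0 + 6×2 + 6×3 = 80

Uma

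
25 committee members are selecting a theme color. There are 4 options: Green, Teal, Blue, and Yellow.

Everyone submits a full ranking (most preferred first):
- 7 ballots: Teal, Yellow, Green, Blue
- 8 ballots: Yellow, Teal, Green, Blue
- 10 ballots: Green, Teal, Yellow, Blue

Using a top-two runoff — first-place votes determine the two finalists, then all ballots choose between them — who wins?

Round 1 first-place votes: Green 10, Teal 7, Blue 0, Yellow 8. Green and Yellow advance.
Runoff: Green is ranked above Yellow on 10 ballots, Yellow above Green on 15.

Yellow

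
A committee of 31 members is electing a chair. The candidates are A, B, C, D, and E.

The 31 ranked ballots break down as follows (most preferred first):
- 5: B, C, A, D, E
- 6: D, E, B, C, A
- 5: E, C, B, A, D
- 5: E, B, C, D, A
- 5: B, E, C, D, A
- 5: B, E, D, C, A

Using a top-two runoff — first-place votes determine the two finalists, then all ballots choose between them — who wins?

E

Round 1 first-place votes: A 0, B 15, C 0, D 6, E 10. B and E advance.
Runoff: B is ranked above E on 15 ballots, E above B on 16.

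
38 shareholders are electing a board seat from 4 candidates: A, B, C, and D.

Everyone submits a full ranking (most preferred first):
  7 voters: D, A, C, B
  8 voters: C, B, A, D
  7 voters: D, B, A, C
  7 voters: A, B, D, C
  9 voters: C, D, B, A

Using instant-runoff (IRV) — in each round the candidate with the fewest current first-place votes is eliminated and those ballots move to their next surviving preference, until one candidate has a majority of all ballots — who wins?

D

Round 1: A 7, B 0, C 17, D 14. B eliminated.
Round 2: A 7, C 17, D 14. A eliminated.
Round 3: C 17, D 21. D has a majority (≥20).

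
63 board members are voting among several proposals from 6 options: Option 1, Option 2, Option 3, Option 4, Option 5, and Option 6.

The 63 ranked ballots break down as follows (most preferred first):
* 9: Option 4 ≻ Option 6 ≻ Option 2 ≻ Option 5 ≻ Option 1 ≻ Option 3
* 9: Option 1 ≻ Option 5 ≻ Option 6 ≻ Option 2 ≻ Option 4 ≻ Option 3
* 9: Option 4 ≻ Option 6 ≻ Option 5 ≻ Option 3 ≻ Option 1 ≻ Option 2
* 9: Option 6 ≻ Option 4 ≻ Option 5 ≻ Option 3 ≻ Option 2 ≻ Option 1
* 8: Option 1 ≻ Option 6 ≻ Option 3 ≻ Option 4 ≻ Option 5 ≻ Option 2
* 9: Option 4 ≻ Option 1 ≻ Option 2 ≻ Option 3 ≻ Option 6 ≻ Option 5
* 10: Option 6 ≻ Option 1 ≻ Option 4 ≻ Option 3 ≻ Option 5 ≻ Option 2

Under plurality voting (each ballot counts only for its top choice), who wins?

First-place votes: Option 1 17, Option 2 0, Option 3 0, Option 4 27, Option 5 0, Option 6 19.

Option 4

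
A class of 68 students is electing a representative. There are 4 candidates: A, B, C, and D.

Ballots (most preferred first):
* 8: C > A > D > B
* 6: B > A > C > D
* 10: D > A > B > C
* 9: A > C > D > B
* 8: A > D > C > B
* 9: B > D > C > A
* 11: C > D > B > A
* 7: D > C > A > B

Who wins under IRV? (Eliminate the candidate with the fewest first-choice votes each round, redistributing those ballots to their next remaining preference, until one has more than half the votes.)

Round 1: A 17, B 15, C 19, D 17. B eliminated.
Round 2: A 23, C 19, D 26. C eliminated.
Round 3: A 31, D 37. D has a majority (≥35).

D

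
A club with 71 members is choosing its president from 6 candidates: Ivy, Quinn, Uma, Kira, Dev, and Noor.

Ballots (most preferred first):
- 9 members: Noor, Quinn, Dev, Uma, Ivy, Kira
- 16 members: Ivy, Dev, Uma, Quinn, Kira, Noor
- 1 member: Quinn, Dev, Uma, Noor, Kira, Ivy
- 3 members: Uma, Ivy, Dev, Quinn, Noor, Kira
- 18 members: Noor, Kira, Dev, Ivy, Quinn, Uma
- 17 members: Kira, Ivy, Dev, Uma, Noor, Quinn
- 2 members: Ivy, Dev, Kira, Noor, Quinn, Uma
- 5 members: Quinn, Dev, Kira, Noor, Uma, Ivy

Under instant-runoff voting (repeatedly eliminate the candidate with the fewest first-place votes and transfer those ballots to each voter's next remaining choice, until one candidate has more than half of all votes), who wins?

Round 1: Ivy 18, Quinn 6, Uma 3, Kira 17, Dev 0, Noor 27. Dev eliminated.
Round 2: Ivy 18, Quinn 6, Uma 3, Kira 17, Noor 27. Uma eliminated.
Round 3: Ivy 21, Quinn 6, Kira 17, Noor 27. Quinn eliminated.
Round 4: Ivy 21, Kira 22, Noor 28. Ivy eliminated.
Round 5: Kira 40, Noor 31. Kira has a majority (≥36).

Kira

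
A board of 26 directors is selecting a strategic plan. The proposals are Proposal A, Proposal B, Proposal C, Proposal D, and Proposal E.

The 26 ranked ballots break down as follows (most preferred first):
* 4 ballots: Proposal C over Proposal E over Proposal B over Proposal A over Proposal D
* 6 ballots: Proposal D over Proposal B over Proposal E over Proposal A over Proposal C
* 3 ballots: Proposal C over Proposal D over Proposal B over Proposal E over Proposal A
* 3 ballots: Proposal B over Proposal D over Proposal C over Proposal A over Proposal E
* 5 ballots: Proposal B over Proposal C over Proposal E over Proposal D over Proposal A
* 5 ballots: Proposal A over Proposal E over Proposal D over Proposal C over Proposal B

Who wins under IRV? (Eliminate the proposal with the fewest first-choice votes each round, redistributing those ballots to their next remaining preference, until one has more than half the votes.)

Round 1: Proposal A 5, Proposal B 8, Proposal C 7, Proposal D 6, Proposal E 0. Proposal E eliminated.
Round 2: Proposal A 5, Proposal B 8, Proposal C 7, Proposal D 6. Proposal A eliminated.
Round 3: Proposal B 8, Proposal C 7, Proposal D 11. Proposal C eliminated.
Round 4: Proposal B 12, Proposal D 14. Proposal D has a majority (≥14).

Proposal D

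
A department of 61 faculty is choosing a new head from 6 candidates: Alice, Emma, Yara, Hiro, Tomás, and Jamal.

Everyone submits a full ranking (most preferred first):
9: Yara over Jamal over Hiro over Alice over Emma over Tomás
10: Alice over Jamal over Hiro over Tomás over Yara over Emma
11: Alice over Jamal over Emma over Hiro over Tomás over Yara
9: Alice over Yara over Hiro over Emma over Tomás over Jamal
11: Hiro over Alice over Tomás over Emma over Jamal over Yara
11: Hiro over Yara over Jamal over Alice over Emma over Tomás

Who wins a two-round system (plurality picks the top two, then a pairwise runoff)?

Round 1 first-place votes: Alice 30, Emma 0, Yara 9, Hiro 22, Tomás 0, Jamal 0. Alice and Hiro advance.
Runoff: Alice is ranked above Hiro on 30 ballots, Hiro above Alice on 31.

Hiro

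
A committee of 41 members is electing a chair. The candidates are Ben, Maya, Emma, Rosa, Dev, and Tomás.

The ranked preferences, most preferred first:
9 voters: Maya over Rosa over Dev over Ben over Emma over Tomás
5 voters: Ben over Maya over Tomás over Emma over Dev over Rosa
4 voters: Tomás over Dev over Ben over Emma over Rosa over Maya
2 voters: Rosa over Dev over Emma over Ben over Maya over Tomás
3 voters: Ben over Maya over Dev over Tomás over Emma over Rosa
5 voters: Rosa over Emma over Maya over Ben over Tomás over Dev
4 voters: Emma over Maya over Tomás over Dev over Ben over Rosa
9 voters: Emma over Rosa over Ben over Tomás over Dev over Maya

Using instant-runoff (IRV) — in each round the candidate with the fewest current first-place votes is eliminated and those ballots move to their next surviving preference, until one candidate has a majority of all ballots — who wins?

Ben

Round 1: Ben 8, Maya 9, Emma 13, Rosa 7, Dev 0, Tomás 4. Dev eliminated.
Round 2: Ben 8, Maya 9, Emma 13, Rosa 7, Tomás 4. Tomás eliminated.
Round 3: Ben 12, Maya 9, Emma 13, Rosa 7. Rosa eliminated.
Round 4: Ben 12, Maya 9, Emma 20. Maya eliminated.
Round 5: Ben 21, Emma 20. Ben has a majority (≥21).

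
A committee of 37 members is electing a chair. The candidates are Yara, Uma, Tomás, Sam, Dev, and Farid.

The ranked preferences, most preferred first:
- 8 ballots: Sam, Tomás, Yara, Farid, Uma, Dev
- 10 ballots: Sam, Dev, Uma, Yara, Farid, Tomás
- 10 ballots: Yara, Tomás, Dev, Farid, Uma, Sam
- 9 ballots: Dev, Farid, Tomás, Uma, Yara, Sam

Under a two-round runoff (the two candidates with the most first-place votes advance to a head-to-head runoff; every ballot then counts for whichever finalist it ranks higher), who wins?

Round 1 first-place votes: Yara 10, Uma 0, Tomás 0, Sam 18, Dev 9, Farid 0. Sam and Yara advance.
Runoff: Sam is ranked above Yara on 18 ballots, Yara above Sam on 19.

Yara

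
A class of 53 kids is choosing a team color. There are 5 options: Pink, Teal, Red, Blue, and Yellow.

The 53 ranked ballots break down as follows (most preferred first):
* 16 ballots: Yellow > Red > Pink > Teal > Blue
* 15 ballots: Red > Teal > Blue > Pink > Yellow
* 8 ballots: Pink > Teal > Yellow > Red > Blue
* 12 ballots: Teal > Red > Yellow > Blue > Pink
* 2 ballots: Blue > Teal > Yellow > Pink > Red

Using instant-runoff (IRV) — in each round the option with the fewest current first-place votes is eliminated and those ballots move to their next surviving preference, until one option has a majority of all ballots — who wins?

Teal

Round 1: Pink 8, Teal 12, Red 15, Blue 2, Yellow 16. Blue eliminated.
Round 2: Pink 8, Teal 14, Red 15, Yellow 16. Pink eliminated.
Round 3: Teal 22, Red 15, Yellow 16. Red eliminated.
Round 4: Teal 37, Yellow 16. Teal has a majority (≥27).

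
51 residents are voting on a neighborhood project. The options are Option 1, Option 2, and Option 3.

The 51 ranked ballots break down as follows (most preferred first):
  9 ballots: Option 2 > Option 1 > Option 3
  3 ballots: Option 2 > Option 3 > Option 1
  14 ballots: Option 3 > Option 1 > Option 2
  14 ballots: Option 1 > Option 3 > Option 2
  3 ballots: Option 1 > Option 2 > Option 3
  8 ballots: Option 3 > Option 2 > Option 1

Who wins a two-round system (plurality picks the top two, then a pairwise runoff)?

Round 1 first-place votes: Option 1 17, Option 2 12, Option 3 22. Option 3 and Option 1 advance.
Runoff: Option 3 is ranked above Option 1 on 25 ballots, Option 1 above Option 3 on 26.

Option 1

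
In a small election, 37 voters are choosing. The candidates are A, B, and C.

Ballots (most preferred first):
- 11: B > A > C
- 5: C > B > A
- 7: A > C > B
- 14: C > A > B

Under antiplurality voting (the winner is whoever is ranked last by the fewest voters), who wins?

A

Last-place votes: A 5, B 21, C 11.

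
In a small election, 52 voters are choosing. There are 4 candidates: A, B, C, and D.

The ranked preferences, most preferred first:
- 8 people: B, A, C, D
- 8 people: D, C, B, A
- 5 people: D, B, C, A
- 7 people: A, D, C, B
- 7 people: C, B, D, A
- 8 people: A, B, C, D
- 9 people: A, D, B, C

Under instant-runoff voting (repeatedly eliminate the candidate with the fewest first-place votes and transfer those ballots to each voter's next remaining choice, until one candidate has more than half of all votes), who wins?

B

Round 1: A 24, B 8, C 7, D 13. C eliminated.
Round 2: A 24, B 15, D 13. D eliminated.
Round 3: A 24, B 28. B has a majority (≥27).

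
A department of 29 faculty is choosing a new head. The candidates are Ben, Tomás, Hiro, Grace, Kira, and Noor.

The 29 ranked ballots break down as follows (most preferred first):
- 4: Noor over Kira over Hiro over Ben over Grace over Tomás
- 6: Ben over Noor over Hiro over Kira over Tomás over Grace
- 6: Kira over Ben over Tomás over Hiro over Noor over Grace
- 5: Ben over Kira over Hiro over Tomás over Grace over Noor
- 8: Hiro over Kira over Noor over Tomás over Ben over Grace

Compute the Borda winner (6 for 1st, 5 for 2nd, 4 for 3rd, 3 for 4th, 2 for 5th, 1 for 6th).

Ben: 4×3 + 6×6 + 6×5 + 5×6 + 8×2 = 124
Tomás: 4×1 + 6×2 + 6×4 + 5×3 + 8×3 = 79
Hiro: 4×4 + 6×4 + 6×3 + 5×4 + 8×6 = 126
Grace: 4×2 + 6×1 + 6×1 + 5×2 + 8×1 = 38
Kira: 4×5 + 6×3 + 6×6 + 5×5 + 8×5 = 139
Noor: 4×6 + 6×5 + 6×2 + 5×1 + 8×4 = 103

Kira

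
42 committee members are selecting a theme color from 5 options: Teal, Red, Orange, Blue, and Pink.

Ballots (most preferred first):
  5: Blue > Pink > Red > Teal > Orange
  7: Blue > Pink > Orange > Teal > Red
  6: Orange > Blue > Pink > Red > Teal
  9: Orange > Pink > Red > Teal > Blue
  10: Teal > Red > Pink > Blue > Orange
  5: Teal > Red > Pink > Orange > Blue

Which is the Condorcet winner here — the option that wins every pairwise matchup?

Pink vs Teal: 27–15
Pink vs Red: 27–15
Pink vs Orange: 27–15
Pink vs Blue: 24–18
Pink beats every other option.

Pink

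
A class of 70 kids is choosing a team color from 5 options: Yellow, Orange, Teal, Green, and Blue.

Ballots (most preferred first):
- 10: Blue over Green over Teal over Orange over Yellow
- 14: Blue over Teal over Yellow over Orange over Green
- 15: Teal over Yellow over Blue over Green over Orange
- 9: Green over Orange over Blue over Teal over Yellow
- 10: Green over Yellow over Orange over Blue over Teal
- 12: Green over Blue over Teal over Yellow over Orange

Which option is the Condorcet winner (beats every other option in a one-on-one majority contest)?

Blue

Blue vs Yellow: 45–25
Blue vs Orange: 51–19
Blue vs Teal: 55–15
Blue vs Green: 39–31
Blue beats every other option.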